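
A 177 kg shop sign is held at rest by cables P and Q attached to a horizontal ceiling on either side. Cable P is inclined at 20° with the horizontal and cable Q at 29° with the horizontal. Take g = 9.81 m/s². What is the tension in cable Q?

Weight W = 177 × 9.81 = 1736 N acts straight down.
Horizontal: T_P cos 20° = T_Q cos 29°  →  T_P = 0.9308 T_Q.
Vertical: T_P sin 20° + T_Q sin 29° = 1736.
Substituting the horizontal relation into the vertical equation gives 0.8031 T_Q = 1736, so T_Q = 2162 N.

T_Q ≈ 2160 N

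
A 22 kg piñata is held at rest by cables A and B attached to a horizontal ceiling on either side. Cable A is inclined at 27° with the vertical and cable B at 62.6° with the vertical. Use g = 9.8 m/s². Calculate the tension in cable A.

Angles from the horizontal: cable A is 90° − 27° = 63°, cable B is 90° − 62.6° = 27.4°.
Weight W = 22 × 9.8 = 215.6 N acts straight down.
Horizontal: T_A cos 63° = T_B cos 27.4°  →  T_B = 0.5114 T_A.
Vertical: T_A sin 63° + T_B sin 27.4° = 215.6.
Substituting the horizontal relation into the vertical equation gives 1.126 T_A = 215.6, so T_A = 191.4 N.

T_A ≈ 191 N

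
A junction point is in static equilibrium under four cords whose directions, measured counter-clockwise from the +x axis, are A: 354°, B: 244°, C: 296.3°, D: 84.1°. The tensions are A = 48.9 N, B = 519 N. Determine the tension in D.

Resolve: ΣF_x = 48.9 cos 354° + 519 cos 244° + T_C cos 296.3° + T_D cos 84.1° = 0.
        ΣF_y = 48.9 sin 354° + 519 sin 244° + T_C sin 296.3° + T_D sin 84.1° = 0.
The known terms sum to (-178.9, -471.6) N, so 0.4431 T_C + 0.1028 T_D = 178.9 and -0.8965 T_C + 0.9947 T_D = 471.6.
Solving simultaneously: T_C = 242.9 N, T_D = 693.1 N.

T_D ≈ 693 N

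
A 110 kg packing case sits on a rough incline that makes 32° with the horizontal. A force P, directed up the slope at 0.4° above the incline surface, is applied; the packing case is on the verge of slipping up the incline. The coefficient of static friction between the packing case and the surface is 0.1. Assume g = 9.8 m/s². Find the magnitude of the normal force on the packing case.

N ≈ 910 N

On the verge of sliding up the incline, friction equals μN and acts down the slope.
Perpendicular: N + P sin 0.4° = W cos 32° = 914.2 N.
Along incline: P cos 0.4° = W sin 32° + μN  with W sin 32° = 571.3 N.
Solving the pair for P and N: P = 662.2 N, N = 909.6 N (and f = μN = 90.96 N).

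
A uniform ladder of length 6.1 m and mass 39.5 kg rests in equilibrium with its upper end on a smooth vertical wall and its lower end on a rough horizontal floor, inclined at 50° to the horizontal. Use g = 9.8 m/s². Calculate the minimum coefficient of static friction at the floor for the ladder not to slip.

μ_min ≈ 0.420

ΣF_y = 0: N_floor = 39.5×9.8 = 387.1 N.
Torques about the foot: N_wall · 6.1 sin 50° = 39.5×9.8×3.05 cos 50° → N_wall = 162.41 N.
ΣF_x = 0: f_floor = N_wall = 162.41 N.
μ_min = f_floor / N_floor = 162.41 / 387.1 = 0.4195.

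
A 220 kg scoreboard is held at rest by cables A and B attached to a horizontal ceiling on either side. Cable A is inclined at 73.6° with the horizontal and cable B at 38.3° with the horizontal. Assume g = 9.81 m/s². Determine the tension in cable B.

T_B ≈ 657 N

Weight W = 220 × 9.81 = 2158 N acts straight down.
Horizontal: T_A cos 73.6° = T_B cos 38.3°  →  T_A = 2.78 T_B.
Vertical: T_A sin 73.6° + T_B sin 38.3° = 2158.
Substituting the horizontal relation into the vertical equation gives 3.286 T_B = 2158, so T_B = 656.7 N.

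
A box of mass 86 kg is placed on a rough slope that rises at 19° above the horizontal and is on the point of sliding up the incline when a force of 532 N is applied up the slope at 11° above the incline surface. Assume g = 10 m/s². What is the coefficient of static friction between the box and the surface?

μ ≈ 0.340

On the verge of sliding up the incline, friction is at its maximum μN and acts down the slope.
Perpendicular to incline: N = W cos 19° − P sin 11° = 813.1 − 101.5 = 711.6 N.
Along incline: P cos 11° − μN = W sin 19° → μ = −(W sin 19° − P cos 11°) / N = 0.3404.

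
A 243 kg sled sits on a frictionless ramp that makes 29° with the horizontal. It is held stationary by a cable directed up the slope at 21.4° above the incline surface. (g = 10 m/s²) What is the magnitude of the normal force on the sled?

N ≈ 1660 N

Take axes along and perpendicular to the incline. Weight components: W sin 29° = 1178 N down-slope, W cos 29° = 2125 N into the surface.
Along incline: T cos 21.4° = W sin 29° → T = 1265 N.
Perpendicular: N = W cos 29° − T sin 21.4° = 1664 N.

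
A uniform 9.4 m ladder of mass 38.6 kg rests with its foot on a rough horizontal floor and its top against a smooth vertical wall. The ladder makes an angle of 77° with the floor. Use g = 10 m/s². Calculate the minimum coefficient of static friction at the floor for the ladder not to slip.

ΣF_y = 0: N_floor = 38.6×10 = 386 N.
Torques about the foot: N_wall · 9.4 sin 77° = 38.6×10×4.7 cos 77° → N_wall = 44.558 N.
ΣF_x = 0: f_floor = N_wall = 44.558 N.
μ_min = f_floor / N_floor = 44.558 / 386 = 0.1154.

μ_min ≈ 0.115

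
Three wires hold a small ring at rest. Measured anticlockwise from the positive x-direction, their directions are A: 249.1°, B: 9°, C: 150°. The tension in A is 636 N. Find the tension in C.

T_C ≈ 876 N

Resolve: ΣF_x = 636 cos 249.1° + T_B cos 9° + T_C cos 150° = 0.
        ΣF_y = 636 sin 249.1° + T_B sin 9° + T_C sin 150° = 0.
The known terms sum to (-226.9, -594.2) N, so 0.9877 T_B − 0.8660 T_C = 226.9 and 0.1564 T_B + 0.5000 T_C = 594.2.
Solving simultaneously: T_B = 997.9 N, T_C = 876.1 N.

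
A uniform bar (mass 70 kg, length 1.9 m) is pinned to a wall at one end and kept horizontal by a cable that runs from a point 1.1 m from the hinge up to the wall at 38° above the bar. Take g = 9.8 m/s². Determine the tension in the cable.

T ≈ 962 N

Take torques about the hinge: T sin 38° · 1.1 = 70×9.8×0.95 = 651.7 N·m.
So T = 651.7 / (0.6157 × 1.1) = 962.31 N.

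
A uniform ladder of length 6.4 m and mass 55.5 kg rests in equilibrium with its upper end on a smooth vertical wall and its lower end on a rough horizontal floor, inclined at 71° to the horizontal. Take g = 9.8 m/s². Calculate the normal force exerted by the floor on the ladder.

N_floor ≈ 544 N

ΣF_y = 0: N_floor = 55.5×9.8 = 543.9 N.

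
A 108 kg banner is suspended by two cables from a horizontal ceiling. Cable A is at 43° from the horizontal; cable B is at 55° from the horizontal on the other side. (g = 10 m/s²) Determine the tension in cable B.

Weight W = 108 × 10 = 1080 N acts straight down.
Horizontal: T_A cos 43° = T_B cos 55°  →  T_A = 0.7843 T_B.
Vertical: T_A sin 43° + T_B sin 55° = 1080.
Substituting the horizontal relation into the vertical equation gives 1.354 T_B = 1080, so T_B = 797.6 N.

T_B ≈ 798 N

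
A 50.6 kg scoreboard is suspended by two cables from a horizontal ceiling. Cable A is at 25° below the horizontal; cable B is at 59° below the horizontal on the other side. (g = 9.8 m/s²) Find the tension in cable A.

T_A ≈ 257 N

Weight W = 50.6 × 9.8 = 495.9 N acts straight down.
Horizontal: T_A cos 25° = T_B cos 59°  →  T_B = 1.76 T_A.
Vertical: T_A sin 25° + T_B sin 59° = 495.9.
Substituting the horizontal relation into the vertical equation gives 1.931 T_A = 495.9, so T_A = 256.8 N.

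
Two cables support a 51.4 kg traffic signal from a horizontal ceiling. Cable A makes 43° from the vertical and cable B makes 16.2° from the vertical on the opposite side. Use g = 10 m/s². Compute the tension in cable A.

Angles from the horizontal: cable A is 90° − 43° = 47°, cable B is 90° − 16.2° = 73.8°.
Weight W = 51.4 × 10 = 514 N acts straight down.
Horizontal: T_A cos 47° = T_B cos 73.8°  →  T_B = 2.445 T_A.
Vertical: T_A sin 47° + T_B sin 73.8° = 514.
Substituting the horizontal relation into the vertical equation gives 3.079 T_A = 514, so T_A = 166.9 N.

T_A ≈ 167 N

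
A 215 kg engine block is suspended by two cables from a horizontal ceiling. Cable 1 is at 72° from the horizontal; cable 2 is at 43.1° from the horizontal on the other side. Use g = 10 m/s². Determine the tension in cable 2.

T_2 ≈ 734 N

Weight W = 215 × 10 = 2150 N acts straight down.
Horizontal: T_1 cos 72° = T_2 cos 43.1°  →  T_1 = 2.363 T_2.
Vertical: T_1 sin 72° + T_2 sin 43.1° = 2150.
Substituting the horizontal relation into the vertical equation gives 2.93 T_2 = 2150, so T_2 = 733.7 N.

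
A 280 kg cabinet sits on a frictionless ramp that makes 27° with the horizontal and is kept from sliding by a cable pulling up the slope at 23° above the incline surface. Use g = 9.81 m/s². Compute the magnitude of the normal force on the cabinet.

Take axes along and perpendicular to the incline. Weight components: W sin 27° = 1247 N down-slope, W cos 27° = 2447 N into the surface.
Along incline: T cos 23° = W sin 27° → T = 1355 N.
Perpendicular: N = W cos 27° − T sin 23° = 1918 N.

N ≈ 1920 N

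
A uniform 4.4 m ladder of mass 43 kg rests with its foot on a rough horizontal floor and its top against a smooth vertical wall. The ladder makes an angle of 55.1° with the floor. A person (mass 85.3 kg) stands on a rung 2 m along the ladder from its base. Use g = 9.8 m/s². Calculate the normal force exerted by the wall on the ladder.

Torques about the foot: N_wall · 4.4 sin 55.1° = 43×9.8×2.2 cos 55.1° + 85.3×9.8×2 cos 55.1° → N_wall = 412.06 N.

N_wall ≈ 412 N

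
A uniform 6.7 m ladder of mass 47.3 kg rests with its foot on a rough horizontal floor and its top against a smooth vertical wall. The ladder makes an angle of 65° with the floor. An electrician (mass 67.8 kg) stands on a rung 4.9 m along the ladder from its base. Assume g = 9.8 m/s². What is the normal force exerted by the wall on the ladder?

N_wall ≈ 335 N

Torques about the foot: N_wall · 6.7 sin 65° = 47.3×9.8×3.35 cos 65° + 67.8×9.8×4.9 cos 65° → N_wall = 334.67 N.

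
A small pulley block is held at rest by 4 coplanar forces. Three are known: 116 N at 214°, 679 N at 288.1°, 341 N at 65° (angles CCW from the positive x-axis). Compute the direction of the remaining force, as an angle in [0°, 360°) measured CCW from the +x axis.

θ ≈ 123°

Sum the known components: ΣF_x = 258.9 N, ΣF_y = -401.2 N.
For equilibrium the remaining force must supply (−ΣF_x, −ΣF_y) = (-258.9, 401.2) N.
Magnitude = √((-258.9)² + (401.2)²) = 477.5 N; direction = atan2(401.2, -258.9) = 122.8°.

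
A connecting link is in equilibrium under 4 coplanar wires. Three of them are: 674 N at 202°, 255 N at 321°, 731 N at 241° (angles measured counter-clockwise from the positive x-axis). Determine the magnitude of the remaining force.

Sum the known components: ΣF_x = -781.1 N, ΣF_y = -1052 N.
For equilibrium the remaining force must supply (−ΣF_x, −ΣF_y) = (781.1, 1052) N.
Magnitude = √((781.1)² + (1052)²) = 1311 N; direction = atan2(1052, 781.1) = 53.4°.

F ≈ 1310 N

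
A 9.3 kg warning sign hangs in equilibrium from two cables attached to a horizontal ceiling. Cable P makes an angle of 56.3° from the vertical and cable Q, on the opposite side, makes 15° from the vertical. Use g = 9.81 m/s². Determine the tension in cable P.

Angles from the horizontal: cable P is 90° − 56.3° = 33.7°, cable Q is 90° − 15° = 75°.
Weight W = 9.3 × 9.81 = 91.23 N acts straight down.
Horizontal: T_P cos 33.7° = T_Q cos 75°  →  T_Q = 3.214 T_P.
Vertical: T_P sin 33.7° + T_Q sin 75° = 91.23.
Substituting the horizontal relation into the vertical equation gives 3.66 T_P = 91.23, so T_P = 24.93 N.

T_P ≈ 24.9 N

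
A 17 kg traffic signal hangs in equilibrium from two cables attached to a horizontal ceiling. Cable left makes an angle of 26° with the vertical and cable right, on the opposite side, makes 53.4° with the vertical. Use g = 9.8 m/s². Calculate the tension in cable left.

Angles from the horizontal: cable left is 90° − 26° = 64°, cable right is 90° − 53.4° = 36.6°.
Weight W = 17 × 9.8 = 166.6 N acts straight down.
Horizontal: T_left cos 64° = T_right cos 36.6°  →  T_right = 0.546 T_left.
Vertical: T_left sin 64° + T_right sin 36.6° = 166.6.
Substituting the horizontal relation into the vertical equation gives 1.224 T_left = 166.6, so T_left = 136.1 N.

T_left ≈ 136 N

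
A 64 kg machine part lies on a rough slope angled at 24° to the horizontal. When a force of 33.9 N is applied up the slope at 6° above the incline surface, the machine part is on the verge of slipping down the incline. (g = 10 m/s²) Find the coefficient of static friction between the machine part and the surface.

On the verge of sliding down the incline, friction is at its maximum μN and acts up the slope.
Perpendicular to incline: N = W cos 24° − P sin 6° = 584.7 − 3.544 = 581.1 N.
Along incline: P cos 6° + μN = W sin 24° → μ = (W sin 24° − P cos 6°) / N = 0.3899.

μ ≈ 0.390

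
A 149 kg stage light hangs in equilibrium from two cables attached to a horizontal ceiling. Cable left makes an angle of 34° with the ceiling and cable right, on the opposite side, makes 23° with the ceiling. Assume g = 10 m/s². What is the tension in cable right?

T_right ≈ 1470 N

Weight W = 149 × 10 = 1490 N acts straight down.
Horizontal: T_left cos 34° = T_right cos 23°  →  T_left = 1.11 T_right.
Vertical: T_left sin 34° + T_right sin 23° = 1490.
Substituting the horizontal relation into the vertical equation gives 1.012 T_right = 1490, so T_right = 1473 N.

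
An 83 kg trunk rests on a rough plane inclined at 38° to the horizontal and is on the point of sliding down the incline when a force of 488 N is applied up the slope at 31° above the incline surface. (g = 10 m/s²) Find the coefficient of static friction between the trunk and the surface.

On the verge of sliding down the incline, friction is at its maximum μN and acts up the slope.
Perpendicular to incline: N = W cos 38° − P sin 31° = 654 − 251.3 = 402.7 N.
Along incline: P cos 31° + μN = W sin 38° → μ = (W sin 38° − P cos 31°) / N = 0.2302.

μ ≈ 0.230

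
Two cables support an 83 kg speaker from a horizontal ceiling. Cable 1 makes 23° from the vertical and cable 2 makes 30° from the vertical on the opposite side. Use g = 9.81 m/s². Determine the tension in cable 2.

Angles from the horizontal: cable 1 is 90° − 23° = 67°, cable 2 is 90° − 30° = 60°.
Weight W = 83 × 9.81 = 814.2 N acts straight down.
Horizontal: T_1 cos 67° = T_2 cos 60°  →  T_1 = 1.28 T_2.
Vertical: T_1 sin 67° + T_2 sin 60° = 814.2.
Substituting the horizontal relation into the vertical equation gives 2.044 T_2 = 814.2, so T_2 = 398.4 N.

T_2 ≈ 398 N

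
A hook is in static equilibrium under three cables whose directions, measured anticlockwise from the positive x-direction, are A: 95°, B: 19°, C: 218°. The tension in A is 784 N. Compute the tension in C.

T_C ≈ 2340 N

Resolve: ΣF_x = 784 cos 95° + T_B cos 19° + T_C cos 218° = 0.
        ΣF_y = 784 sin 95° + T_B sin 19° + T_C sin 218° = 0.
The known terms sum to (-68.33, 781) N, so 0.9455 T_B − 0.7880 T_C = 68.33 and 0.3256 T_B − 0.6157 T_C = -781.
Solving simultaneously: T_B = 2020 N, T_C = 2337 N.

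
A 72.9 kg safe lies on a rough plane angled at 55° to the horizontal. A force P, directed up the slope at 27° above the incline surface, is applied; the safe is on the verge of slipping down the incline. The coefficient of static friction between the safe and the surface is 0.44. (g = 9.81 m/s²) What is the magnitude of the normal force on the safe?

On the verge of sliding down the incline, friction equals μN and acts up the slope.
Perpendicular: N + P sin 27° = W cos 55° = 410.2 N.
Along incline: P cos 27° + μN = W sin 55° with W sin 55° = 585.8 N.
Solving the pair for P and N: P = 586.4 N, N = 144 N (and f = μN = 63.35 N).

N ≈ 144 N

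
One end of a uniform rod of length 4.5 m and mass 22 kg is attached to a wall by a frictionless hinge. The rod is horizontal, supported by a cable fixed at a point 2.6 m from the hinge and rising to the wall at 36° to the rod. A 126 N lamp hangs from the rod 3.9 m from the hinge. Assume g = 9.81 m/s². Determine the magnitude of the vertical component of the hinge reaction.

Take torques about the hinge: T sin 36° · 2.6 = 22×9.81×2.25 + 126×3.9 = 977 N·m.
So T = 977 / (0.5878 × 2.6) = 639.29 N.
ΣF_y = 0: H_y = (22×9.81 + 126) − T sin 36° = 341.82 − 375.77 = -33.947 N.

|H_y| ≈ 33.9 N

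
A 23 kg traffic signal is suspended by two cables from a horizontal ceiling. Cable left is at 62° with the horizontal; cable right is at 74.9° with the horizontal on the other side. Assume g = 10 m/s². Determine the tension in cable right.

Weight W = 23 × 10 = 230 N acts straight down.
Horizontal: T_left cos 62° = T_right cos 74.9°  →  T_left = 0.5549 T_right.
Vertical: T_left sin 62° + T_right sin 74.9° = 230.
Substituting the horizontal relation into the vertical equation gives 1.455 T_right = 230, so T_right = 158 N.

T_right ≈ 158 N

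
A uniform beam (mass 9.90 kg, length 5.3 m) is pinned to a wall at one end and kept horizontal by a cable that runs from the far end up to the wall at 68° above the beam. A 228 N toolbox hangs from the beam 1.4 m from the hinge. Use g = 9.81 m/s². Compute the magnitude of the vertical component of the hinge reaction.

Take torques about the hinge: T sin 68° · 5.3 = 9.90×9.81×2.65 + 228×1.4 = 576.57 N·m.
So T = 576.57 / (0.9272 × 5.3) = 117.33 N.
ΣF_y = 0: H_y = (9.90×9.81 + 228) − T sin 68° = 325.12 − 108.79 = 216.33 N.

|H_y| ≈ 216 N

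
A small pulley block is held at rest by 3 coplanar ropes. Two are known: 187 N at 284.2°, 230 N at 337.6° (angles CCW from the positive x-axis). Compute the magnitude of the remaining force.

Sum the known components: ΣF_x = 258.5 N, ΣF_y = -268.9 N.
For equilibrium the remaining force must supply (−ΣF_x, −ΣF_y) = (-258.5, 268.9) N.
Magnitude = √((-258.5)² + (268.9)²) = 373 N; direction = atan2(268.9, -258.5) = 133.9°.

F ≈ 373 N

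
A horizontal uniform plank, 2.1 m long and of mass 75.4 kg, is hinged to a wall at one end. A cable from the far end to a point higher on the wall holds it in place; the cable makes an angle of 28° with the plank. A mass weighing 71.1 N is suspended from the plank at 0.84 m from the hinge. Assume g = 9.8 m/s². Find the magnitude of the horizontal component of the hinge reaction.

Take torques about the hinge: T sin 28° · 2.1 = 75.4×9.8×1.05 + 71.1×0.84 = 835.59 N·m.
So T = 835.59 / (0.4695 × 2.1) = 847.55 N.
ΣF_x = 0: H_x = T cos 28° = 748.34 N.

H_x ≈ 748 N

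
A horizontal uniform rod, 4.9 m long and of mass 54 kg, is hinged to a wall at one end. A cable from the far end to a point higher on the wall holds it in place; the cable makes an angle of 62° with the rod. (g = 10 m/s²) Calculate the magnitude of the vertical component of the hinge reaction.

Take torques about the hinge: T sin 62° · 4.9 = 54×10×2.45 = 1323 N·m.
So T = 1323 / (0.8829 × 4.9) = 305.79 N.
ΣF_y = 0: H_y = (54×10) − T sin 62° = 540 − 270 = 270 N.

|H_y| ≈ 270 N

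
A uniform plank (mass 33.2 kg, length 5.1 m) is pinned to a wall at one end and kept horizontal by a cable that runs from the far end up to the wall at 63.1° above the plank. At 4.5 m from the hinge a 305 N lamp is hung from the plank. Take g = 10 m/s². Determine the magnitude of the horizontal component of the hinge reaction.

Take torques about the hinge: T sin 63.1° · 5.1 = 33.2×10×2.55 + 305×4.5 = 2219.1 N·m.
So T = 2219.1 / (0.8918 × 5.1) = 487.91 N.
ΣF_x = 0: H_x = T cos 63.1° = 220.75 N.

H_x ≈ 221 N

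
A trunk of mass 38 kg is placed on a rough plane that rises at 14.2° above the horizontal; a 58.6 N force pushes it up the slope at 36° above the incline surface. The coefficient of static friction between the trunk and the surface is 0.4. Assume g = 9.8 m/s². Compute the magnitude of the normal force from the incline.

N ≈ 327 N

Axes along / perpendicular to the incline. W sin 14.2° = 91.35 N down-slope; W cos 14.2° = 361 N into the surface.
Perpendicular: N = W cos 14.2° − P sin 36° = 361 − 34.44 = 326.6 N.
Along incline: P cos 36° + f = W sin 14.2° (friction acts up-slope) → f = 91.35 − 47.41 = 43.94 N.
|f| = 43.94 N ≤ μN = 130.6 N, so the trunk is indeed static.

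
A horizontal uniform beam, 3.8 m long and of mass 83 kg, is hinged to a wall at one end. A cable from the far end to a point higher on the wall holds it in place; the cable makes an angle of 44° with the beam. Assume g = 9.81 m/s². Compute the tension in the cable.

Take torques about the hinge: T sin 44° · 3.8 = 83×9.81×1.9 = 1547 N·m.
So T = 1547 / (0.6947 × 3.8) = 586.07 N.

T ≈ 586 N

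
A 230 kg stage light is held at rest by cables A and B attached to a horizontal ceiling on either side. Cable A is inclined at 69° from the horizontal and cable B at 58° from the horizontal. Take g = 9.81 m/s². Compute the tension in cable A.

T_A ≈ 1500 N

Weight W = 230 × 9.81 = 2256 N acts straight down.
Horizontal: T_A cos 69° = T_B cos 58°  →  T_B = 0.6763 T_A.
Vertical: T_A sin 69° + T_B sin 58° = 2256.
Substituting the horizontal relation into the vertical equation gives 1.507 T_A = 2256, so T_A = 1497 N.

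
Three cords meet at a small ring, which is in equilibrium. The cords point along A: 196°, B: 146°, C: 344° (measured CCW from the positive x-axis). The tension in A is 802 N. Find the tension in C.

Resolve: ΣF_x = 802 cos 196° + T_B cos 146° + T_C cos 344° = 0.
        ΣF_y = 802 sin 196° + T_B sin 146° + T_C sin 344° = 0.
The known terms sum to (-770.9, -221.1) N, so -0.8290 T_B + 0.9613 T_C = 770.9 and 0.5592 T_B − 0.2756 T_C = 221.1.
Solving simultaneously: T_B = 1375 N, T_C = 1988 N.

T_C ≈ 1990 N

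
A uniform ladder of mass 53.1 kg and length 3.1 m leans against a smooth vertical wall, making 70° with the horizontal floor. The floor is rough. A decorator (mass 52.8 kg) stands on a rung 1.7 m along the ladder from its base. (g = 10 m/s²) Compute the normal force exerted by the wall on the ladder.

N_wall ≈ 202 N

Torques about the foot: N_wall · 3.1 sin 70° = 53.1×10×1.55 cos 70° + 52.8×10×1.7 cos 70° → N_wall = 202.02 N.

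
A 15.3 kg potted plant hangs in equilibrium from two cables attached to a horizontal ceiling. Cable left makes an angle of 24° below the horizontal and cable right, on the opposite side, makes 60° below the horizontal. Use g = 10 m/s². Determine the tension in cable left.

Weight W = 15.3 × 10 = 153 N acts straight down.
Horizontal: T_left cos 24° = T_right cos 60°  →  T_right = 1.827 T_left.
Vertical: T_left sin 24° + T_right sin 60° = 153.
Substituting the horizontal relation into the vertical equation gives 1.989 T_left = 153, so T_left = 76.92 N.

T_left ≈ 76.9 N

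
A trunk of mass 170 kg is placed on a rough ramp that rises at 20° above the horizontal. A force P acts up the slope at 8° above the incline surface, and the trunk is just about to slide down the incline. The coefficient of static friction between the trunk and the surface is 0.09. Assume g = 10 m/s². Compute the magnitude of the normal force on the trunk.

N ≈ 1540 N

On the verge of sliding down the incline, friction equals μN and acts up the slope.
Perpendicular: N + P sin 8° = W cos 20° = 1597 N.
Along incline: P cos 8° + μN = W sin 20° with W sin 20° = 581.4 N.
Solving the pair for P and N: P = 447.6 N, N = 1535 N (and f = μN = 138.2 N).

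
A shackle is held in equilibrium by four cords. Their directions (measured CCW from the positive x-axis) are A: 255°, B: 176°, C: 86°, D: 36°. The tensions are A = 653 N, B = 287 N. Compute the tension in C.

T_C ≈ 296 N

Resolve: ΣF_x = 653 cos 255° + 287 cos 176° + T_C cos 86° + T_D cos 36° = 0.
        ΣF_y = 653 sin 255° + 287 sin 176° + T_C sin 86° + T_D sin 36° = 0.
The known terms sum to (-455.3, -610.7) N, so 0.0698 T_C + 0.8090 T_D = 455.3 and 0.9976 T_C + 0.5878 T_D = 610.7.
Solving simultaneously: T_C = 295.6 N, T_D = 537.3 N.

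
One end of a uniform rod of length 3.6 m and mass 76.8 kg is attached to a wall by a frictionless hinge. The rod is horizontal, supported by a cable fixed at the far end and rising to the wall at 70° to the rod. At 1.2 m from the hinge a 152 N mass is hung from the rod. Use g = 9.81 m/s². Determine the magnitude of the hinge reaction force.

|H| ≈ 503 N

Take torques about the hinge: T sin 70° · 3.6 = 76.8×9.81×1.8 + 152×1.2 = 1538.5 N·m.
So T = 1538.5 / (0.9397 × 3.6) = 454.8 N.
ΣF_x = 0: H_x = T cos 70° = 155.55 N.
ΣF_y = 0: H_y = (76.8×9.81 + 152) − T sin 70° = 905.41 − 427.37 = 478.04 N.
|H| = √(H_x² + H_y²) = √((155.55)² + (478.04)²) = 502.71 N.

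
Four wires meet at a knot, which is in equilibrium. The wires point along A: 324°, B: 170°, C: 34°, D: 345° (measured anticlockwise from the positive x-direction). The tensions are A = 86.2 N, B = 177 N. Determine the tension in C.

T_C ≈ 61.4 N

Resolve: ΣF_x = 86.2 cos 324° + 177 cos 170° + T_C cos 34° + T_D cos 345° = 0.
        ΣF_y = 86.2 sin 324° + 177 sin 170° + T_C sin 34° + T_D sin 345° = 0.
The known terms sum to (-104.6, -19.93) N, so 0.8290 T_C + 0.9659 T_D = 104.6 and 0.5592 T_C − 0.2588 T_D = 19.93.
Solving simultaneously: T_C = 61.37 N, T_D = 55.59 N.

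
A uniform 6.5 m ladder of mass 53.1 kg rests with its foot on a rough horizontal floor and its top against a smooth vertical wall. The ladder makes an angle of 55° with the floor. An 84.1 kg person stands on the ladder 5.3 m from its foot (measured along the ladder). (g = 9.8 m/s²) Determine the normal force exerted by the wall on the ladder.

Torques about the foot: N_wall · 6.5 sin 55° = 53.1×9.8×3.25 cos 55° + 84.1×9.8×5.3 cos 55° → N_wall = 652.74 N.

N_wall ≈ 653 N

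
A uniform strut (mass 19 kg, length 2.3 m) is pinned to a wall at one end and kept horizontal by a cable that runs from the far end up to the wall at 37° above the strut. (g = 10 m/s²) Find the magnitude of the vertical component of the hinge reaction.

Take torques about the hinge: T sin 37° · 2.3 = 19×10×1.15 = 218.5 N·m.
So T = 218.5 / (0.6018 × 2.3) = 157.86 N.
ΣF_y = 0: H_y = (19×10) − T sin 37° = 190 − 95 = 95 N.

|H_y| ≈ 95 N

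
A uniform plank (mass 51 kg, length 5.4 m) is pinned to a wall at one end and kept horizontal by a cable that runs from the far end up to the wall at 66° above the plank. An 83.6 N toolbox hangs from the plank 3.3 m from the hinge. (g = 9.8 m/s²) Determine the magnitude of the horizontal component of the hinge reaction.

H_x ≈ 134 N

Take torques about the hinge: T sin 66° · 5.4 = 51×9.8×2.7 + 83.6×3.3 = 1625.3 N·m.
So T = 1625.3 / (0.9135 × 5.4) = 329.47 N.
ΣF_x = 0: H_x = T cos 66° = 134.01 N.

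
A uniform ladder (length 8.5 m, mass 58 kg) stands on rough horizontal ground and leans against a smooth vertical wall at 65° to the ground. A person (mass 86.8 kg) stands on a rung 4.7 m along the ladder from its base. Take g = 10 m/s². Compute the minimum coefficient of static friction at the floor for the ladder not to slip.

μ_min ≈ 0.248

ΣF_y = 0: N_floor = 58×10 + 86.8×10 = 1448 N.
Torques about the foot: N_wall · 8.5 sin 65° = 58×10×4.25 cos 65° + 86.8×10×4.7 cos 65° → N_wall = 359.03 N.
ΣF_x = 0: f_floor = N_wall = 359.03 N.
μ_min = f_floor / N_floor = 359.03 / 1448 = 0.248.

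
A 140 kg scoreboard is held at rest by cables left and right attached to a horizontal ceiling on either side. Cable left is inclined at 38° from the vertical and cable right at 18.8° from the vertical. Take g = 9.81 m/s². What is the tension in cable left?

T_left ≈ 529 N

Angles from the horizontal: cable left is 90° − 38° = 52°, cable right is 90° − 18.8° = 71.2°.
Weight W = 140 × 9.81 = 1373 N acts straight down.
Horizontal: T_left cos 52° = T_right cos 71.2°  →  T_right = 1.91 T_left.
Vertical: T_left sin 52° + T_right sin 71.2° = 1373.
Substituting the horizontal relation into the vertical equation gives 2.597 T_left = 1373, so T_left = 528.9 N.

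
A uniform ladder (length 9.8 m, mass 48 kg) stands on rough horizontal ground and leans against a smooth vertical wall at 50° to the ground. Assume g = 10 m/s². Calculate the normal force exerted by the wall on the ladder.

N_wall ≈ 201 N

Torques about the foot: N_wall · 9.8 sin 50° = 48×10×4.9 cos 50° → N_wall = 201.38 N.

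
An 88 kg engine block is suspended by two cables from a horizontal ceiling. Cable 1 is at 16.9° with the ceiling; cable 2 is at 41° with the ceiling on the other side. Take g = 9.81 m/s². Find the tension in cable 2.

Weight W = 88 × 9.81 = 863.3 N acts straight down.
Horizontal: T_1 cos 16.9° = T_2 cos 41°  →  T_1 = 0.7888 T_2.
Vertical: T_1 sin 16.9° + T_2 sin 41° = 863.3.
Substituting the horizontal relation into the vertical equation gives 0.8854 T_2 = 863.3, so T_2 = 975.1 N.

T_2 ≈ 975 N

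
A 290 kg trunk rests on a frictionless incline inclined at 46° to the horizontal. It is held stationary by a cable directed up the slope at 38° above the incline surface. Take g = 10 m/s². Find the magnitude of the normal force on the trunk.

N ≈ 385 N

Take axes along and perpendicular to the incline. Weight components: W sin 46° = 2086 N down-slope, W cos 46° = 2015 N into the surface.
Along incline: T cos 38° = W sin 46° → T = 2647 N.
Perpendicular: N = W cos 46° − T sin 38° = 384.7 N.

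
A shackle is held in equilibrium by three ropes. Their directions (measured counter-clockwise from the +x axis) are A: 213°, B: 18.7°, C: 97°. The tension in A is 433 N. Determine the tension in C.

Resolve: ΣF_x = 433 cos 213° + T_B cos 18.7° + T_C cos 97° = 0.
        ΣF_y = 433 sin 213° + T_B sin 18.7° + T_C sin 97° = 0.
The known terms sum to (-363.1, -235.8) N, so 0.9472 T_B − 0.1219 T_C = 363.1 and 0.3206 T_B + 0.9925 T_C = 235.8.
Solving simultaneously: T_B = 397.4 N, T_C = 109.2 N.

T_C ≈ 109 N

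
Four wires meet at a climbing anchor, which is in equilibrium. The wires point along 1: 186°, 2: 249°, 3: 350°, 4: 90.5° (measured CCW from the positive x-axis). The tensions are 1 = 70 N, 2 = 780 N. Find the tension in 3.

Resolve: ΣF_x = 70 cos 186° + 780 cos 249° + T_3 cos 350° + T_4 cos 90.5° = 0.
        ΣF_y = 70 sin 186° + 780 sin 249° + T_3 sin 350° + T_4 sin 90.5° = 0.
The known terms sum to (-349.1, -735.5) N, so 0.9848 T_3 − 0.0087 T_4 = 349.1 and -0.1736 T_3 + 1.0000 T_4 = 735.5.
Solving simultaneously: T_3 = 361.6 N, T_4 = 798.3 N.

T_3 ≈ 362 N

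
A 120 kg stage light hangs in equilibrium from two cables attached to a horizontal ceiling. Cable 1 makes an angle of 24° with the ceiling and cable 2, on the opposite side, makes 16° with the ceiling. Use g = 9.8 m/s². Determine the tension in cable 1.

Weight W = 120 × 9.8 = 1176 N acts straight down.
Horizontal: T_1 cos 24° = T_2 cos 16°  →  T_2 = 0.9504 T_1.
Vertical: T_1 sin 24° + T_2 sin 16° = 1176.
Substituting the horizontal relation into the vertical equation gives 0.6687 T_1 = 1176, so T_1 = 1759 N.

T_1 ≈ 1760 N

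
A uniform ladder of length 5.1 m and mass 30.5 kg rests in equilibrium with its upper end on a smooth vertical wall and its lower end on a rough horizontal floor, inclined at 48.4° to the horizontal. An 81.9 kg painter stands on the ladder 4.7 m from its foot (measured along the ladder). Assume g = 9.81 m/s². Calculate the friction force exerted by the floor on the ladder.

f ≈ 790 N

Torques about the foot: N_wall · 5.1 sin 48.4° = 30.5×9.81×2.55 cos 48.4° + 81.9×9.81×4.7 cos 48.4° → N_wall = 790.2 N.
ΣF_x = 0: f_floor = N_wall = 790.2 N.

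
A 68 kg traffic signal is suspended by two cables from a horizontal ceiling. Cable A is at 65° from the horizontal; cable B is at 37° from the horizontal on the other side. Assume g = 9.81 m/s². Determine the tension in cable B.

Weight W = 68 × 9.81 = 667.1 N acts straight down.
Horizontal: T_A cos 65° = T_B cos 37°  →  T_A = 1.89 T_B.
Vertical: T_A sin 65° + T_B sin 37° = 667.1.
Substituting the horizontal relation into the vertical equation gives 2.314 T_B = 667.1, so T_B = 288.2 N.

T_B ≈ 288 N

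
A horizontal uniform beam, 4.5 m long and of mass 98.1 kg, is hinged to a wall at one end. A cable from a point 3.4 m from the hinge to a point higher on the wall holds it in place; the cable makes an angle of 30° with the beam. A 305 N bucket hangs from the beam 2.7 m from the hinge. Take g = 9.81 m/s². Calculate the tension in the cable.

T ≈ 1760 N

Take torques about the hinge: T sin 30° · 3.4 = 98.1×9.81×2.25 + 305×2.7 = 2988.8 N·m.
So T = 2988.8 / (0.5000 × 3.4) = 1758.1 N.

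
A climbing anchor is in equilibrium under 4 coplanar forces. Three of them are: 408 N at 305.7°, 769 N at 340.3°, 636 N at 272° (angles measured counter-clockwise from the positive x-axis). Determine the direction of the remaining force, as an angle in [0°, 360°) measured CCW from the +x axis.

Sum the known components: ΣF_x = 984.3 N, ΣF_y = -1226 N.
For equilibrium the remaining force must supply (−ΣF_x, −ΣF_y) = (-984.3, 1226) N.
Magnitude = √((-984.3)² + (1226)²) = 1572 N; direction = atan2(1226, -984.3) = 128.8°.

θ ≈ 129°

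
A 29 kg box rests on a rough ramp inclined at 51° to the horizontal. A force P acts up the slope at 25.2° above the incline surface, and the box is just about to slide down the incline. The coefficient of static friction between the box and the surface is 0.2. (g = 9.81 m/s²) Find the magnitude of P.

On the verge of sliding down the incline, friction equals μN and acts up the slope.
Perpendicular: N + P sin 25.2° = W cos 51° = 179 N.
Along incline: P cos 25.2° + μN = W sin 51° with W sin 51° = 221.1 N.
Solving the pair for P and N: P = 226 N, N = 82.79 N (and f = μN = 16.56 N).

P ≈ 226 N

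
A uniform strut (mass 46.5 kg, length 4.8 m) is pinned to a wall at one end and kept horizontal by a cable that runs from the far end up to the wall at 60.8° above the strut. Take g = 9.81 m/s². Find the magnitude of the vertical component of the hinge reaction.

Take torques about the hinge: T sin 60.8° · 4.8 = 46.5×9.81×2.4 = 1094.8 N·m.
So T = 1094.8 / (0.8729 × 4.8) = 261.29 N.
ΣF_y = 0: H_y = (46.5×9.81) − T sin 60.8° = 456.17 − 228.08 = 228.08 N.

|H_y| ≈ 228 N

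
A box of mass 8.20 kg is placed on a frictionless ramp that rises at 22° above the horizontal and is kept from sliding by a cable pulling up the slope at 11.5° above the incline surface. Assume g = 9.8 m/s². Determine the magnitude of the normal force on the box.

Take axes along and perpendicular to the incline. Weight components: W sin 22° = 30.1 N down-slope, W cos 22° = 74.51 N into the surface.
Along incline: T cos 11.5° = W sin 22° → T = 30.72 N.
Perpendicular: N = W cos 22° − T sin 11.5° = 68.38 N.

N ≈ 68.4 N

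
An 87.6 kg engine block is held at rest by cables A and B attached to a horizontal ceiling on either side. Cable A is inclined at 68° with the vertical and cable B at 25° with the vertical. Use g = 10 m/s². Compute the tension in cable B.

Angles from the horizontal: cable A is 90° − 68° = 22°, cable B is 90° − 25° = 65°.
Weight W = 87.6 × 10 = 876 N acts straight down.
Horizontal: T_A cos 22° = T_B cos 65°  →  T_A = 0.4558 T_B.
Vertical: T_A sin 22° + T_B sin 65° = 876.
Substituting the horizontal relation into the vertical equation gives 1.077 T_B = 876, so T_B = 813.3 N.

T_B ≈ 813 N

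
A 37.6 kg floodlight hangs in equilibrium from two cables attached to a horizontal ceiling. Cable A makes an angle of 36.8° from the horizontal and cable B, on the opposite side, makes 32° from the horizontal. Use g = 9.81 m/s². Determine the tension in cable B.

T_B ≈ 317 N

Weight W = 37.6 × 9.81 = 368.9 N acts straight down.
Horizontal: T_A cos 36.8° = T_B cos 32°  →  T_A = 1.059 T_B.
Vertical: T_A sin 36.8° + T_B sin 32° = 368.9.
Substituting the horizontal relation into the vertical equation gives 1.164 T_B = 368.9, so T_B = 316.8 N.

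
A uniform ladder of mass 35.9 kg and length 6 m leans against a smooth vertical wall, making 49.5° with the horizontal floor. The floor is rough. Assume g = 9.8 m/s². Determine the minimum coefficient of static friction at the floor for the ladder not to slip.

ΣF_y = 0: N_floor = 35.9×9.8 = 351.82 N.
Torques about the foot: N_wall · 6 sin 49.5° = 35.9×9.8×3 cos 49.5° → N_wall = 150.24 N.
ΣF_x = 0: f_floor = N_wall = 150.24 N.
μ_min = f_floor / N_floor = 150.24 / 351.82 = 0.427.

μ_min ≈ 0.427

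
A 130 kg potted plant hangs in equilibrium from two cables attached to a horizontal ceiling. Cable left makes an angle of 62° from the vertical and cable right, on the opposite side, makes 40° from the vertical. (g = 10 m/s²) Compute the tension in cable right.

Angles from the horizontal: cable left is 90° − 62° = 28°, cable right is 90° − 40° = 50°.
Weight W = 130 × 10 = 1300 N acts straight down.
Horizontal: T_left cos 28° = T_right cos 50°  →  T_left = 0.728 T_right.
Vertical: T_left sin 28° + T_right sin 50° = 1300.
Substituting the horizontal relation into the vertical equation gives 1.108 T_right = 1300, so T_right = 1173 N.

T_right ≈ 1170 N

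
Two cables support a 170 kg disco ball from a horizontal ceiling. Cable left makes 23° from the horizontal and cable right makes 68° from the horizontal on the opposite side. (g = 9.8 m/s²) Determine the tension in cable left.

T_left ≈ 624 N

Weight W = 170 × 9.8 = 1666 N acts straight down.
Horizontal: T_left cos 23° = T_right cos 68°  →  T_right = 2.457 T_left.
Vertical: T_left sin 23° + T_right sin 68° = 1666.
Substituting the horizontal relation into the vertical equation gives 2.669 T_left = 1666, so T_left = 624.2 N.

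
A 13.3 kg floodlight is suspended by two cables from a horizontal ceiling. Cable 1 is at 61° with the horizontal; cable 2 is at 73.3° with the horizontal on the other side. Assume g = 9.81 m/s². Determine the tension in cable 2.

T_2 ≈ 88.4 N

Weight W = 13.3 × 9.81 = 130.5 N acts straight down.
Horizontal: T_1 cos 61° = T_2 cos 73.3°  →  T_1 = 0.5927 T_2.
Vertical: T_1 sin 61° + T_2 sin 73.3° = 130.5.
Substituting the horizontal relation into the vertical equation gives 1.476 T_2 = 130.5, so T_2 = 88.38 N.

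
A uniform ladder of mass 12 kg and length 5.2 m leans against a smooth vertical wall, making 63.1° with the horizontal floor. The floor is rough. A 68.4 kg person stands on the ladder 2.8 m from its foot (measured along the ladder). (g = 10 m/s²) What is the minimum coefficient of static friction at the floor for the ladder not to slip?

μ_min ≈ 0.270

ΣF_y = 0: N_floor = 12×10 + 68.4×10 = 804 N.
Torques about the foot: N_wall · 5.2 sin 63.1° = 12×10×2.6 cos 63.1° + 68.4×10×2.8 cos 63.1° → N_wall = 217.29 N.
ΣF_x = 0: f_floor = N_wall = 217.29 N.
μ_min = f_floor / N_floor = 217.29 / 804 = 0.2703.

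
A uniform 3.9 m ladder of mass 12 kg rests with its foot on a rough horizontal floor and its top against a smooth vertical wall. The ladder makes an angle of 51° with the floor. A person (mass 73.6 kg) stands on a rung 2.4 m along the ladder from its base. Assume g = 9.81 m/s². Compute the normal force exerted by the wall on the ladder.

N_wall ≈ 407 N

Torques about the foot: N_wall · 3.9 sin 51° = 12×9.81×1.95 cos 51° + 73.6×9.81×2.4 cos 51° → N_wall = 407.47 N.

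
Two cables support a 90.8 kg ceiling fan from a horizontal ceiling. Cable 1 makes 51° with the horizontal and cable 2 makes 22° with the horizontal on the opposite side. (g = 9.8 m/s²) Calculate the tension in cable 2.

Weight W = 90.8 × 9.8 = 889.8 N acts straight down.
Horizontal: T_1 cos 51° = T_2 cos 22°  →  T_1 = 1.473 T_2.
Vertical: T_1 sin 51° + T_2 sin 22° = 889.8.
Substituting the horizontal relation into the vertical equation gives 1.52 T_2 = 889.8, so T_2 = 585.6 N.

T_2 ≈ 586 N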